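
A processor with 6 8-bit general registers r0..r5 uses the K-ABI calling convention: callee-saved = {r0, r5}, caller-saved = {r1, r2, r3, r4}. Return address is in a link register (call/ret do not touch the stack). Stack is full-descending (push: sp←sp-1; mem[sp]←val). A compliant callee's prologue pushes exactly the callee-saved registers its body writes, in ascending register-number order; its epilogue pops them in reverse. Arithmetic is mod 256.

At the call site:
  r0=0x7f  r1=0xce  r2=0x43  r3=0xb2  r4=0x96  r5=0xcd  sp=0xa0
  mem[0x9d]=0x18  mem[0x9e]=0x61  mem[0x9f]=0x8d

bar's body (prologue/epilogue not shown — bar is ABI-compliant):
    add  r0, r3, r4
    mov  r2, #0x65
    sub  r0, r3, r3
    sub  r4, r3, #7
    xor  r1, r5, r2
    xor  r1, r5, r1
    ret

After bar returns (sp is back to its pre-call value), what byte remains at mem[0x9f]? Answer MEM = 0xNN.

MEM = 0x7f

prologue: push r0 → mem[0x9f]=0x7f, sp=0x9f
body[0] add  r0, r3, r4 → r0=0x48
body[1] mov  r2, #0x65 → r2=0x65
body[2] sub  r0, r3, r3 → r0=0x00
body[3] sub  r4, r3, #7 → r4=0xab
body[4] xor  r1, r5, r2 → r1=0xa8
body[5] xor  r1, r5, r1 → r1=0x65
epilogue: pop r0=0x7f, sp=0xa0
prologue pushed ['r0'] at ['0x9f']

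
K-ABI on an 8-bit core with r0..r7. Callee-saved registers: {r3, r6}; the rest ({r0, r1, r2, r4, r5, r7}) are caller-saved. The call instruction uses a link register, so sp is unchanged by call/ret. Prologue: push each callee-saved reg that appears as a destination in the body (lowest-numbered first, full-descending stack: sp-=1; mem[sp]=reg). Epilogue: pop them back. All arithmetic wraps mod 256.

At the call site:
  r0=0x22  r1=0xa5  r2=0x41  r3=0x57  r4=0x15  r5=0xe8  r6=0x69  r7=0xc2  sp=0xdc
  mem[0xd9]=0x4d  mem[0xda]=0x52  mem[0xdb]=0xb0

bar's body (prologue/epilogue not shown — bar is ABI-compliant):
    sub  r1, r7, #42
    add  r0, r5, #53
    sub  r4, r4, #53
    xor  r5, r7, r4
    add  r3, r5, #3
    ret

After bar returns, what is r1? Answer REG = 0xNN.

prologue: push r3 → mem[0xdb]=0x57, sp=0xdb
body[0] sub  r1, r7, #42 → r1=0x98
body[1] add  r0, r5, #53 → r0=0x1d
body[2] sub  r4, r4, #53 → r4=0xe0
body[3] xor  r5, r7, r4 → r5=0x22
body[4] add  r3, r5, #3 → r3=0x25
epilogue: pop r3=0x57, sp=0xdc
r1 is caller-saved → body value

REG = 0x98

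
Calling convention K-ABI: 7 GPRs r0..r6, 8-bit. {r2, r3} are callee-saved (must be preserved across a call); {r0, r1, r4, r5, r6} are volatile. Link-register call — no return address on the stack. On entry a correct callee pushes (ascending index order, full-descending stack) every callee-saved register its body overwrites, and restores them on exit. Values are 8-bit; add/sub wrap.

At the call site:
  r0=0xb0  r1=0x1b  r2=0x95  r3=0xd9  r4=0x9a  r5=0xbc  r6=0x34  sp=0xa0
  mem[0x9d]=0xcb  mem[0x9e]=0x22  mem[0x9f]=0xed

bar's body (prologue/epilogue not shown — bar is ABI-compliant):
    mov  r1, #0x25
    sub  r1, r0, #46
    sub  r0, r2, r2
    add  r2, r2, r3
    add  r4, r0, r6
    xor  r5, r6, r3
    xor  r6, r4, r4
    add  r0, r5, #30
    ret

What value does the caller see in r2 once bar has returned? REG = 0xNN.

prologue: push r2 -> mem[0x9f]=0x95, sp=0x9f
body[0] mov  r1, #0x25 -> r1=0x25
body[1] sub  r1, r0, #46 -> r1=0x82
body[2] sub  r0, r2, r2 -> r0=0x00
body[3] add  r2, r2, r3 -> r2=0x6e
body[4] add  r4, r0, r6 -> r4=0x34
body[5] xor  r5, r6, r3 -> r5=0xed
body[6] xor  r6, r4, r4 -> r6=0x00
body[7] add  r0, r5, #30 -> r0=0x0b
epilogue: pop r2=0x95, sp=0xa0
r2 is callee-saved -> restored

REG = 0x95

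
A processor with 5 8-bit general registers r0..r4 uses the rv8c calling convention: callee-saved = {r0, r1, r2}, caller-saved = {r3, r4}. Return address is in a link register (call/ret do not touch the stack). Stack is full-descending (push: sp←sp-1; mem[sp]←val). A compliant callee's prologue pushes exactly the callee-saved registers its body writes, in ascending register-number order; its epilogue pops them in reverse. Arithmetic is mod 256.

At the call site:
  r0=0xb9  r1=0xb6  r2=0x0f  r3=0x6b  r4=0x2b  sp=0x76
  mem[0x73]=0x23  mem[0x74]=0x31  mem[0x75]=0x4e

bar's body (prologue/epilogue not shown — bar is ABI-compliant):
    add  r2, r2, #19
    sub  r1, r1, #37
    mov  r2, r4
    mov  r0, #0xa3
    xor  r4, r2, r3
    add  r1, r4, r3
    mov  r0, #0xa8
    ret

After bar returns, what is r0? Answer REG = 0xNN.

REG = 0xb9

prologue: push r0 → mem[0x75]=0xb9, sp=0x75
prologue: push r1 → mem[0x74]=0xb6, sp=0x74
prologue: push r2 → mem[0x73]=0x0f, sp=0x73
body[0] add  r2, r2, #19 → r2=0x22
body[1] sub  r1, r1, #37 → r1=0x91
body[2] mov  r2, r4 → r2=0x2b
body[3] mov  r0, #0xa3 → r0=0xa3
body[4] xor  r4, r2, r3 → r4=0x40
body[5] add  r1, r4, r3 → r1=0xab
body[6] mov  r0, #0xa8 → r0=0xa8
epilogue: pop r2=0x0f, sp=0x74
epilogue: pop r1=0xb6, sp=0x75
epilogue: pop r0=0xb9, sp=0x76
r0 is callee-saved → restored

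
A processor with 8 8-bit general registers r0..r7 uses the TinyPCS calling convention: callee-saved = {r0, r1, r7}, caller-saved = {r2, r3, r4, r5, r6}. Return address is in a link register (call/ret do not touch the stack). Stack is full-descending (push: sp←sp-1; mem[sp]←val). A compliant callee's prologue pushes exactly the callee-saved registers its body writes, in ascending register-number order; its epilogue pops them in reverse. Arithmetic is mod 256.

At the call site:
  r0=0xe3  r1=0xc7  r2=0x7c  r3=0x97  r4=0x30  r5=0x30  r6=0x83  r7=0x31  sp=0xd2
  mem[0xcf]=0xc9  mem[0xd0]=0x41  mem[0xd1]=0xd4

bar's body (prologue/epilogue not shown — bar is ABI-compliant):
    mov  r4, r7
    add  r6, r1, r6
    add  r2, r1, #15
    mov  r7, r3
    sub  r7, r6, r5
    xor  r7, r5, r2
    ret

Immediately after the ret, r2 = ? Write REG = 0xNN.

REG = 0xd6

prologue: push r7 → mem[0xd1]=0x31, sp=0xd1
body[0] mov  r4, r7 → r4=0x31
body[1] add  r6, r1, r6 → r6=0x4a
body[2] add  r2, r1, #15 → r2=0xd6
body[3] mov  r7, r3 → r7=0x97
body[4] sub  r7, r6, r5 → r7=0x1a
body[5] xor  r7, r5, r2 → r7=0xe6
epilogue: pop r7=0x31, sp=0xd2
r2 is caller-saved → body value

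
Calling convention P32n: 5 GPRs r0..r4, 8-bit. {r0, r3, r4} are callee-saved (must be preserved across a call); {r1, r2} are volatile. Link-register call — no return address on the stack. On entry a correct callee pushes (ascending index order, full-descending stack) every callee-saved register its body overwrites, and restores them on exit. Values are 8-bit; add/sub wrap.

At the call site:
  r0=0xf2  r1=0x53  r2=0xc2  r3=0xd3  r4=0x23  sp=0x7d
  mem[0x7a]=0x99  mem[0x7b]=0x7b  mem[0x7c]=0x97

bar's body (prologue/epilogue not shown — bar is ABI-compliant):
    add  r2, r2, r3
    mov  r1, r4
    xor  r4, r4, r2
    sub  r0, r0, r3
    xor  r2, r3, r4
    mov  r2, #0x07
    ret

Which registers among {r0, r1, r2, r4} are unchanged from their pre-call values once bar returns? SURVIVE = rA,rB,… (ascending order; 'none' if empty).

prologue: push r0 -> mem[0x7c]=0xf2, sp=0x7c
prologue: push r4 -> mem[0x7b]=0x23, sp=0x7b
body[0] add  r2, r2, r3 -> r2=0x95
body[1] mov  r1, r4 -> r1=0x23
body[2] xor  r4, r4, r2 -> r4=0xb6
body[3] sub  r0, r0, r3 -> r0=0x1f
body[4] xor  r2, r3, r4 -> r2=0x65
body[5] mov  r2, #0x07 -> r2=0x07
epilogue: pop r4=0x23, sp=0x7c
epilogue: pop r0=0xf2, sp=0x7d
r0: callee-saved, written=True
r1: caller-saved, written=True
r2: caller-saved, written=True
r4: callee-saved, written=True

SURVIVE = r0,r4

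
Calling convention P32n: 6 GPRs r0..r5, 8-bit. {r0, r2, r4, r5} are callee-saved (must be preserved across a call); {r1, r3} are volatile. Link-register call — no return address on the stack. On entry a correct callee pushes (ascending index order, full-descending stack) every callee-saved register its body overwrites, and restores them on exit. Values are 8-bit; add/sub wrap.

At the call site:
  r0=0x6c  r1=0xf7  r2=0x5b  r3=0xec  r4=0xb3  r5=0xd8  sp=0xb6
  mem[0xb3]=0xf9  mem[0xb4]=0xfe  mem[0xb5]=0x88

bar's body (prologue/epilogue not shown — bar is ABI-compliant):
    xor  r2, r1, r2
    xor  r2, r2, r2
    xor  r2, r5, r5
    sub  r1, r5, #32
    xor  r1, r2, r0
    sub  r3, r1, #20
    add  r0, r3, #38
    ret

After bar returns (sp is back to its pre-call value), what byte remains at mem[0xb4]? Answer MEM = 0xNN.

prologue: push r0 → mem[0xb5]=0x6c, sp=0xb5
prologue: push r2 → mem[0xb4]=0x5b, sp=0xb4
body[0] xor  r2, r1, r2 → r2=0xac
body[1] xor  r2, r2, r2 → r2=0x00
body[2] xor  r2, r5, r5 → r2=0x00
body[3] sub  r1, r5, #32 → r1=0xb8
body[4] xor  r1, r2, r0 → r1=0x6c
body[5] sub  r3, r1, #20 → r3=0x58
body[6] add  r0, r3, #38 → r0=0x7e
epilogue: pop r2=0x5b, sp=0xb5
epilogue: pop r0=0x6c, sp=0xb6
prologue pushed ['r0', 'r2'] at ['0xb5', '0xb4']

MEM = 0x5b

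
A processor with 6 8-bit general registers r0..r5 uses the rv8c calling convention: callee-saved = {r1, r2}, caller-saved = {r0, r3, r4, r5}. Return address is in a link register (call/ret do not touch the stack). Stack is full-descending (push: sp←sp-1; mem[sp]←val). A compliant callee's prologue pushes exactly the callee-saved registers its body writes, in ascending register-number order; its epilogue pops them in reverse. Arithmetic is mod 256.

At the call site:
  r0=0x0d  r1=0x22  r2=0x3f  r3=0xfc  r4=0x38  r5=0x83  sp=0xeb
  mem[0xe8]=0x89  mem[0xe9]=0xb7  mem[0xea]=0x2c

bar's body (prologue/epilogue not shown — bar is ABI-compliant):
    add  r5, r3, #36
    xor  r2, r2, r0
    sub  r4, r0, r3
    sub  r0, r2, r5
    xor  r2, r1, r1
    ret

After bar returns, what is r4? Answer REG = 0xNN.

prologue: push r2 -> mem[0xea]=0x3f, sp=0xea
body[0] add  r5, r3, #36 -> r5=0x20
body[1] xor  r2, r2, r0 -> r2=0x32
body[2] sub  r4, r0, r3 -> r4=0x11
body[3] sub  r0, r2, r5 -> r0=0x12
body[4] xor  r2, r1, r1 -> r2=0x00
epilogue: pop r2=0x3f, sp=0xeb
r4 is caller-saved -> body value

REG = 0x11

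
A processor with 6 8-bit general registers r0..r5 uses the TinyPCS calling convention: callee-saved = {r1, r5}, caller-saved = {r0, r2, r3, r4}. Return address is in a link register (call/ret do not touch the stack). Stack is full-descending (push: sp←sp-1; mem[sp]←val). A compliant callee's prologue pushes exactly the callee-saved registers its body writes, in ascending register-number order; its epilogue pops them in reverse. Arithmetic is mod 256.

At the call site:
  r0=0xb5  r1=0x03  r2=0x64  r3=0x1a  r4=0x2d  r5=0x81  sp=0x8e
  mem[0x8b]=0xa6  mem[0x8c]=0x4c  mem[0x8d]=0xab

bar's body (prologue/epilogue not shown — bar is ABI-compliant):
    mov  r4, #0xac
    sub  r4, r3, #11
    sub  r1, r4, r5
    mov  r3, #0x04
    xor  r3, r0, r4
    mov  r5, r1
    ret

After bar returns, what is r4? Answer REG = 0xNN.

prologue: push r1 → mem[0x8d]=0x03, sp=0x8d
prologue: push r5 → mem[0x8c]=0x81, sp=0x8c
body[0] mov  r4, #0xac → r4=0xac
body[1] sub  r4, r3, #11 → r4=0x0f
body[2] sub  r1, r4, r5 → r1=0x8e
body[3] mov  r3, #0x04 → r3=0x04
body[4] xor  r3, r0, r4 → r3=0xba
body[5] mov  r5, r1 → r5=0x8e
epilogue: pop r5=0x81, sp=0x8d
epilogue: pop r1=0x03, sp=0x8e
r4 is caller-saved → body value

REG = 0x0f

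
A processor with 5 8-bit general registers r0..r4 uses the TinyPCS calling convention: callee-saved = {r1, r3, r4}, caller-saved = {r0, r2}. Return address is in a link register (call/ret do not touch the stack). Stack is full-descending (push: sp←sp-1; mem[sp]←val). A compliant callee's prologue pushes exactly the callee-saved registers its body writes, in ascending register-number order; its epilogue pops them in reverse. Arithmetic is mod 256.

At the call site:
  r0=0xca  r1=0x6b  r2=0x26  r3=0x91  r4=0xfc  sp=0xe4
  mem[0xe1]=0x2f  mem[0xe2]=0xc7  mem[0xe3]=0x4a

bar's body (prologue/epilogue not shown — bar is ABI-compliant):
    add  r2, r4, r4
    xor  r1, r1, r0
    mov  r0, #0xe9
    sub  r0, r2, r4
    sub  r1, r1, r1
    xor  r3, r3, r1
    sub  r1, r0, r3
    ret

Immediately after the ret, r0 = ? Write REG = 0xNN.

REG = 0xfc

prologue: push r1 -> mem[0xe3]=0x6b, sp=0xe3
prologue: push r3 -> mem[0xe2]=0x91, sp=0xe2
body[0] add  r2, r4, r4 -> r2=0xf8
body[1] xor  r1, r1, r0 -> r1=0xa1
body[2] mov  r0, #0xe9 -> r0=0xe9
body[3] sub  r0, r2, r4 -> r0=0xfc
body[4] sub  r1, r1, r1 -> r1=0x00
body[5] xor  r3, r3, r1 -> r3=0x91
body[6] sub  r1, r0, r3 -> r1=0x6b
epilogue: pop r3=0x91, sp=0xe3
epilogue: pop r1=0x6b, sp=0xe4
r0 is caller-saved -> body value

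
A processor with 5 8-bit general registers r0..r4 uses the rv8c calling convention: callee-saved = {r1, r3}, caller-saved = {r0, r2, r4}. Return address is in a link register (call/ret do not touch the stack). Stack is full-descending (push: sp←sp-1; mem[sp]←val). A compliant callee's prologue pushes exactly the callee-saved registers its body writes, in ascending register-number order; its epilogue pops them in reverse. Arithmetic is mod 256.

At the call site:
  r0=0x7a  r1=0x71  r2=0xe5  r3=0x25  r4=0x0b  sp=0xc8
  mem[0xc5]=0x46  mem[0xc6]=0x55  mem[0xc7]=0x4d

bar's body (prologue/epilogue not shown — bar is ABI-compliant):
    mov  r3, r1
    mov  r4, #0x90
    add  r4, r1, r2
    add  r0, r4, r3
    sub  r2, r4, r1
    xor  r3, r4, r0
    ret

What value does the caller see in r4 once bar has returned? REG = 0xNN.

prologue: push r3 → mem[0xc7]=0x25, sp=0xc7
body[0] mov  r3, r1 → r3=0x71
body[1] mov  r4, #0x90 → r4=0x90
body[2] add  r4, r1, r2 → r4=0x56
body[3] add  r0, r4, r3 → r0=0xc7
body[4] sub  r2, r4, r1 → r2=0xe5
body[5] xor  r3, r4, r0 → r3=0x91
epilogue: pop r3=0x25, sp=0xc8
r4 is caller-saved → body value

REG = 0x56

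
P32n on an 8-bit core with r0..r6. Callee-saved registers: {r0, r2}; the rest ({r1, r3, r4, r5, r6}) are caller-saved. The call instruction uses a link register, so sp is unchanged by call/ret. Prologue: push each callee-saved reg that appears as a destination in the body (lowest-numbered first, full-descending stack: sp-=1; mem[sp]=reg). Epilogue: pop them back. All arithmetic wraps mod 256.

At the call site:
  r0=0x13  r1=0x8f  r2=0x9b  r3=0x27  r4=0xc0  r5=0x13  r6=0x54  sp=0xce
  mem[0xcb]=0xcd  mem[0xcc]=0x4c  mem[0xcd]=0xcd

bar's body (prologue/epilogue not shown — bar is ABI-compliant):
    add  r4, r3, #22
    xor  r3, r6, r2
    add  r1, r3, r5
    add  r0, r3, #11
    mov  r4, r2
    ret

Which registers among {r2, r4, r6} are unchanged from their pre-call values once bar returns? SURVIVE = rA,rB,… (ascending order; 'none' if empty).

SURVIVE = r2,r6

prologue: push r0 -> mem[0xcd]=0x13, sp=0xcd
body[0] add  r4, r3, #22 -> r4=0x3d
body[1] xor  r3, r6, r2 -> r3=0xcf
body[2] add  r1, r3, r5 -> r1=0xe2
body[3] add  r0, r3, #11 -> r0=0xda
body[4] mov  r4, r2 -> r4=0x9b
epilogue: pop r0=0x13, sp=0xce
r2: callee-saved, written=False
r4: caller-saved, written=True
r6: caller-saved, written=False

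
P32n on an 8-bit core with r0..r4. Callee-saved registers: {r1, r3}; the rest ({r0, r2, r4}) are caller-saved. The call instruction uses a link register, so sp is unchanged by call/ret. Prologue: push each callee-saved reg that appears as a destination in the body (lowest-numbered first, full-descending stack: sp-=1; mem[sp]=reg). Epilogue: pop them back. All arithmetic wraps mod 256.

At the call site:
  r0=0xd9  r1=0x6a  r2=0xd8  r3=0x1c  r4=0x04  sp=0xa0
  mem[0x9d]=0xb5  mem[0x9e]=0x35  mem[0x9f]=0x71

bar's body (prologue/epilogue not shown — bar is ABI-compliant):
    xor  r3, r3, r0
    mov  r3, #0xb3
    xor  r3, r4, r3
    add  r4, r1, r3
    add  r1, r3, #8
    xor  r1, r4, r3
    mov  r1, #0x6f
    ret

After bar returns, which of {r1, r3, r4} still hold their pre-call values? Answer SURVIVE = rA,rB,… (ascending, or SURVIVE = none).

prologue: push r1 → mem[0x9f]=0x6a, sp=0x9f
prologue: push r3 → mem[0x9e]=0x1c, sp=0x9e
body[0] xor  r3, r3, r0 → r3=0xc5
body[1] mov  r3, #0xb3 → r3=0xb3
body[2] xor  r3, r4, r3 → r3=0xb7
body[3] add  r4, r1, r3 → r4=0x21
body[4] add  r1, r3, #8 → r1=0xbf
body[5] xor  r1, r4, r3 → r1=0x96
body[6] mov  r1, #0x6f → r1=0x6f
epilogue: pop r3=0x1c, sp=0x9f
epilogue: pop r1=0x6a, sp=0xa0
r1: callee-saved, written=True
r3: callee-saved, written=True
r4: caller-saved, written=True

SURVIVE = r1,r3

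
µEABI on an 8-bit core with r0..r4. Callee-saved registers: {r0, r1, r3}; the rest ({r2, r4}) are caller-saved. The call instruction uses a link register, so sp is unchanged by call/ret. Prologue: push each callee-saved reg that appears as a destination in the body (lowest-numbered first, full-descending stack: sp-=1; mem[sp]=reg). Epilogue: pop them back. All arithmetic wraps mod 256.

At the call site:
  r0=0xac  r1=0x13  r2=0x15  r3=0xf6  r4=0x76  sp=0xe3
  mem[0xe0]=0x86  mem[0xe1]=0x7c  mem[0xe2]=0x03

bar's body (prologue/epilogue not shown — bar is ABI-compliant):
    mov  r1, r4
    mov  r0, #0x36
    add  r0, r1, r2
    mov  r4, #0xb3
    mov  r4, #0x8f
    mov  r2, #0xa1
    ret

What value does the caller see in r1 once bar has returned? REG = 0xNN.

REG = 0x13

prologue: push r0 → mem[0xe2]=0xac, sp=0xe2
prologue: push r1 → mem[0xe1]=0x13, sp=0xe1
body[0] mov  r1, r4 → r1=0x76
body[1] mov  r0, #0x36 → r0=0x36
body[2] add  r0, r1, r2 → r0=0x8b
body[3] mov  r4, #0xb3 → r4=0xb3
body[4] mov  r4, #0x8f → r4=0x8f
body[5] mov  r2, #0xa1 → r2=0xa1
epilogue: pop r1=0x13, sp=0xe2
epilogue: pop r0=0xac, sp=0xe3
r1 is callee-saved → restored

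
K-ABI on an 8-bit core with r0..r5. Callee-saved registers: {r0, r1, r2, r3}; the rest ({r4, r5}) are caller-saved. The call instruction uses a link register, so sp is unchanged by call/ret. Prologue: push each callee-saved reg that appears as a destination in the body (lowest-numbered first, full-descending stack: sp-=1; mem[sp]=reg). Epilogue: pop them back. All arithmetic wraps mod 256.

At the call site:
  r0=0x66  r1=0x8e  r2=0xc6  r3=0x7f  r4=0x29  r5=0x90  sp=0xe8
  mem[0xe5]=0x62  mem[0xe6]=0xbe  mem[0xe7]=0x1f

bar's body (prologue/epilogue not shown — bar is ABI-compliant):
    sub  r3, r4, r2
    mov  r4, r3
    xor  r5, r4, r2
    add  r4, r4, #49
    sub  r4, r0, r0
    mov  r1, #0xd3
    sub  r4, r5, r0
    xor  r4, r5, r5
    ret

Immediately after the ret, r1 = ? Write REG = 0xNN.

REG = 0x8e

prologue: push r1 → mem[0xe7]=0x8e, sp=0xe7
prologue: push r3 → mem[0xe6]=0x7f, sp=0xe6
body[0] sub  r3, r4, r2 → r3=0x63
body[1] mov  r4, r3 → r4=0x63
body[2] xor  r5, r4, r2 → r5=0xa5
body[3] add  r4, r4, #49 → r4=0x94
body[4] sub  r4, r0, r0 → r4=0x00
body[5] mov  r1, #0xd3 → r1=0xd3
body[6] sub  r4, r5, r0 → r4=0x3f
body[7] xor  r4, r5, r5 → r4=0x00
epilogue: pop r3=0x7f, sp=0xe7
epilogue: pop r1=0x8e, sp=0xe8
r1 is callee-saved → restored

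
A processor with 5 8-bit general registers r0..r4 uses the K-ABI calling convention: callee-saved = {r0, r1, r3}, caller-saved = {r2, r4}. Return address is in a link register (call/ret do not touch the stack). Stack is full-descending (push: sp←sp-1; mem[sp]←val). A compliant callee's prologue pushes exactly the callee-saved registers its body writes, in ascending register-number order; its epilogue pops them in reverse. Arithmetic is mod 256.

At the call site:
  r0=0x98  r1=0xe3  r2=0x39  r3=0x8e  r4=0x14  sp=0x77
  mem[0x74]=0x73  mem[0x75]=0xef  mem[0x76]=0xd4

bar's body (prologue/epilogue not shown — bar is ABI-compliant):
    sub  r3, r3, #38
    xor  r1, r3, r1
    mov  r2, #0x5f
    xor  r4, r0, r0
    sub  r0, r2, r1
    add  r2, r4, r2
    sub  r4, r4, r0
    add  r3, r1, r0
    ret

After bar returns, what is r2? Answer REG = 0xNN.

REG = 0x5f

prologue: push r0 -> mem[0x76]=0x98, sp=0x76
prologue: push r1 -> mem[0x75]=0xe3, sp=0x75
prologue: push r3 -> mem[0x74]=0x8e, sp=0x74
body[0] sub  r3, r3, #38 -> r3=0x68
body[1] xor  r1, r3, r1 -> r1=0x8b
body[2] mov  r2, #0x5f -> r2=0x5f
body[3] xor  r4, r0, r0 -> r4=0x00
body[4] sub  r0, r2, r1 -> r0=0xd4
body[5] add  r2, r4, r2 -> r2=0x5f
body[6] sub  r4, r4, r0 -> r4=0x2c
body[7] add  r3, r1, r0 -> r3=0x5f
epilogue: pop r3=0x8e, sp=0x75
epilogue: pop r1=0xe3, sp=0x76
epilogue: pop r0=0x98, sp=0x77
r2 is caller-saved -> body value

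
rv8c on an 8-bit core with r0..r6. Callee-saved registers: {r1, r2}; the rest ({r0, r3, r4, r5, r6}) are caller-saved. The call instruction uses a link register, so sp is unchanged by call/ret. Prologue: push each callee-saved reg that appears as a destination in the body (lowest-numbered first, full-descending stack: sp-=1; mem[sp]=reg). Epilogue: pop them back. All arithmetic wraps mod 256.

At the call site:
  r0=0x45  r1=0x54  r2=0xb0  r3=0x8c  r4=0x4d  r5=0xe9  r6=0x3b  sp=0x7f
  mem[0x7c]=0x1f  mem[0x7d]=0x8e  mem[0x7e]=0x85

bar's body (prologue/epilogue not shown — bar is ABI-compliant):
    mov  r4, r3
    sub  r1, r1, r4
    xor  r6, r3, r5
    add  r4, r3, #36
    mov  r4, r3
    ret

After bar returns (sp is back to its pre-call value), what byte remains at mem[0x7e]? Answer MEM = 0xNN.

MEM = 0x54

prologue: push r1 → mem[0x7e]=0x54, sp=0x7e
body[0] mov  r4, r3 → r4=0x8c
body[1] sub  r1, r1, r4 → r1=0xc8
body[2] xor  r6, r3, r5 → r6=0x65
body[3] add  r4, r3, #36 → r4=0xb0
body[4] mov  r4, r3 → r4=0x8c
epilogue: pop r1=0x54, sp=0x7f
prologue pushed ['r1'] at ['0x7e']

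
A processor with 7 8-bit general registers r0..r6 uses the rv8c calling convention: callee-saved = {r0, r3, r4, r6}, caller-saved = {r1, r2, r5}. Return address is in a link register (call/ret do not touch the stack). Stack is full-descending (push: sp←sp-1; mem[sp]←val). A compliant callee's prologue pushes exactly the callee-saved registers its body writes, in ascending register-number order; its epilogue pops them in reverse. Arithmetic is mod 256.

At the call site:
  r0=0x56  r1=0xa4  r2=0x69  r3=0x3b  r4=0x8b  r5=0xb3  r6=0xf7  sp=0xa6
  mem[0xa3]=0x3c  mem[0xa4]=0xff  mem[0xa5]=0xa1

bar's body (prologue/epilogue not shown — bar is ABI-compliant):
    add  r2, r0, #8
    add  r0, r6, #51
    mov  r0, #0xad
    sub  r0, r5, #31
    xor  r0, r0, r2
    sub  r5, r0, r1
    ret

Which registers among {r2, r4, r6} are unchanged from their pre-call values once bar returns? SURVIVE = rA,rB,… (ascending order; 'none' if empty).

SURVIVE = r4,r6

prologue: push r0 → mem[0xa5]=0x56, sp=0xa5
body[0] add  r2, r0, #8 → r2=0x5e
body[1] add  r0, r6, #51 → r0=0x2a
body[2] mov  r0, #0xad → r0=0xad
body[3] sub  r0, r5, #31 → r0=0x94
body[4] xor  r0, r0, r2 → r0=0xca
body[5] sub  r5, r0, r1 → r5=0x26
epilogue: pop r0=0x56, sp=0xa6
r2: caller-saved, written=True
r4: callee-saved, written=False
r6: callee-saved, written=False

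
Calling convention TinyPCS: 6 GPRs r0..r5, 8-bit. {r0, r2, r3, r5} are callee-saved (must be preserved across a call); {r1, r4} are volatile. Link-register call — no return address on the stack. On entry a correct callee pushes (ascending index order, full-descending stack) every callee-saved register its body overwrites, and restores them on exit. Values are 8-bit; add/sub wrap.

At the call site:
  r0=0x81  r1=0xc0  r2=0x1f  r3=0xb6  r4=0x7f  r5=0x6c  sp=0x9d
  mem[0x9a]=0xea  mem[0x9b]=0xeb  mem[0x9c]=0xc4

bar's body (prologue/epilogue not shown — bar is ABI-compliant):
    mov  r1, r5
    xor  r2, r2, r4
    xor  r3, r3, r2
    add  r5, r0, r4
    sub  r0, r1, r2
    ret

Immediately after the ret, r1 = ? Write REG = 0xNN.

prologue: push r0 → mem[0x9c]=0x81, sp=0x9c
prologue: push r2 → mem[0x9b]=0x1f, sp=0x9b
prologue: push r3 → mem[0x9a]=0xb6, sp=0x9a
prologue: push r5 → mem[0x99]=0x6c, sp=0x99
body[0] mov  r1, r5 → r1=0x6c
body[1] xor  r2, r2, r4 → r2=0x60
body[2] xor  r3, r3, r2 → r3=0xd6
body[3] add  r5, r0, r4 → r5=0x00
body[4] sub  r0, r1, r2 → r0=0x0c
epilogue: pop r5=0x6c, sp=0x9a
epilogue: pop r3=0xb6, sp=0x9b
epilogue: pop r2=0x1f, sp=0x9c
epilogue: pop r0=0x81, sp=0x9d
r1 is caller-saved → body value

REG = 0x6c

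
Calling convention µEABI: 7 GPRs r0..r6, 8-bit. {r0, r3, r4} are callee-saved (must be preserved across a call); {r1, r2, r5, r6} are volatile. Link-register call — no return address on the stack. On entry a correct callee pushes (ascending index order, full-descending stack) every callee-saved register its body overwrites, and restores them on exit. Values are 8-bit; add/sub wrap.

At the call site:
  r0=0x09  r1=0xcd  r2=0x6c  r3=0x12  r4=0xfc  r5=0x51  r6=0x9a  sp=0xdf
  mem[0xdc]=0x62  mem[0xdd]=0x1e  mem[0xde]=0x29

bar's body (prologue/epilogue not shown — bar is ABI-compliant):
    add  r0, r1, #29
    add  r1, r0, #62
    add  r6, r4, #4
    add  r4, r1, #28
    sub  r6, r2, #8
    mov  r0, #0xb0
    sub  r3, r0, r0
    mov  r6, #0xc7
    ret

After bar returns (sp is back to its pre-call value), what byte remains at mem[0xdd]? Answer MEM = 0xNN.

MEM = 0x12

prologue: push r0 → mem[0xde]=0x09, sp=0xde
prologue: push r3 → mem[0xdd]=0x12, sp=0xdd
prologue: push r4 → mem[0xdc]=0xfc, sp=0xdc
body[0] add  r0, r1, #29 → r0=0xea
body[1] add  r1, r0, #62 → r1=0x28
body[2] add  r6, r4, #4 → r6=0x00
body[3] add  r4, r1, #28 → r4=0x44
body[4] sub  r6, r2, #8 → r6=0x64
body[5] mov  r0, #0xb0 → r0=0xb0
body[6] sub  r3, r0, r0 → r3=0x00
body[7] mov  r6, #0xc7 → r6=0xc7
epilogue: pop r4=0xfc, sp=0xdd
epilogue: pop r3=0x12, sp=0xde
epilogue: pop r0=0x09, sp=0xdf
prologue pushed ['r0', 'r3', 'r4'] at ['0xde', '0xdd', '0xdc']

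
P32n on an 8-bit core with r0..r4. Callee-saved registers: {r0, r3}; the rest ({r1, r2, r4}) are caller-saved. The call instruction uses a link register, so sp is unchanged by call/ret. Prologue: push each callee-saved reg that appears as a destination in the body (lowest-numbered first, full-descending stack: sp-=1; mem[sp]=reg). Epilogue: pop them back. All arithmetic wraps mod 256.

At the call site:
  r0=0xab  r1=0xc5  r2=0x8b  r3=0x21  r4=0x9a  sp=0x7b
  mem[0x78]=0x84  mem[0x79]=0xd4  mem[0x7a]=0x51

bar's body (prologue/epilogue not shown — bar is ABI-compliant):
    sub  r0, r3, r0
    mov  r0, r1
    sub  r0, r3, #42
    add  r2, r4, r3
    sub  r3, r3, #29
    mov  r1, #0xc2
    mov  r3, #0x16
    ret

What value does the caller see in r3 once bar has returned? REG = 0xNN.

prologue: push r0 → mem[0x7a]=0xab, sp=0x7a
prologue: push r3 → mem[0x79]=0x21, sp=0x79
body[0] sub  r0, r3, r0 → r0=0x76
body[1] mov  r0, r1 → r0=0xc5
body[2] sub  r0, r3, #42 → r0=0xf7
body[3] add  r2, r4, r3 → r2=0xbb
body[4] sub  r3, r3, #29 → r3=0x04
body[5] mov  r1, #0xc2 → r1=0xc2
body[6] mov  r3, #0x16 → r3=0x16
epilogue: pop r3=0x21, sp=0x7a
epilogue: pop r0=0xab, sp=0x7b
r3 is callee-saved → restored

REG = 0x21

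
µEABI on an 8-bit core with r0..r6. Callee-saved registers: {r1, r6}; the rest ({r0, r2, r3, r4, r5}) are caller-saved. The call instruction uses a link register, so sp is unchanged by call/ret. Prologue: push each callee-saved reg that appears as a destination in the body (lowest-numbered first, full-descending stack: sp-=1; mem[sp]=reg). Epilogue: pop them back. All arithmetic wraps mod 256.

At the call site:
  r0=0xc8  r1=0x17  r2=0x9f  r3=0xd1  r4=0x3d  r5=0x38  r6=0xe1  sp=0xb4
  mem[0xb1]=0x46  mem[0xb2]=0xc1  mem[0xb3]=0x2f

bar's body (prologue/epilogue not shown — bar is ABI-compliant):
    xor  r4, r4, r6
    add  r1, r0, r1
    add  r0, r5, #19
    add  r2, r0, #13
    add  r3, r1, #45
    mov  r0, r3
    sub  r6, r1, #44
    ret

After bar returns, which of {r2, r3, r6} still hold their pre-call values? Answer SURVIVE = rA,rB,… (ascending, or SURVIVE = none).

SURVIVE = r6

prologue: push r1 -> mem[0xb3]=0x17, sp=0xb3
prologue: push r6 -> mem[0xb2]=0xe1, sp=0xb2
body[0] xor  r4, r4, r6 -> r4=0xdc
body[1] add  r1, r0, r1 -> r1=0xdf
body[2] add  r0, r5, #19 -> r0=0x4b
body[3] add  r2, r0, #13 -> r2=0x58
body[4] add  r3, r1, #45 -> r3=0x0c
body[5] mov  r0, r3 -> r0=0x0c
body[6] sub  r6, r1, #44 -> r6=0xb3
epilogue: pop r6=0xe1, sp=0xb3
epilogue: pop r1=0x17, sp=0xb4
r2: caller-saved, written=True
r3: caller-saved, written=True
r6: callee-saved, written=True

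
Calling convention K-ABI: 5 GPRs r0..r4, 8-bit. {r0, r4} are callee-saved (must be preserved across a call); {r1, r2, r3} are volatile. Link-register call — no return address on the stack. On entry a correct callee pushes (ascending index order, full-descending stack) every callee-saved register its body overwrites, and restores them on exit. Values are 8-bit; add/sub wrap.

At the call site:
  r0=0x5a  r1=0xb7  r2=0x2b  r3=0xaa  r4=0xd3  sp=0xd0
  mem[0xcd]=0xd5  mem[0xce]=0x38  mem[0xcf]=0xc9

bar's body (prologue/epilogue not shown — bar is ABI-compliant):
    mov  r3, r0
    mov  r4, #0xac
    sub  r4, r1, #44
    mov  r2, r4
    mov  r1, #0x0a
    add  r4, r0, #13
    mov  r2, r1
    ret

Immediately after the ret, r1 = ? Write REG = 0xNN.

REG = 0x0a

prologue: push r4 -> mem[0xcf]=0xd3, sp=0xcf
body[0] mov  r3, r0 -> r3=0x5a
body[1] mov  r4, #0xac -> r4=0xac
body[2] sub  r4, r1, #44 -> r4=0x8b
body[3] mov  r2, r4 -> r2=0x8b
body[4] mov  r1, #0x0a -> r1=0x0a
body[5] add  r4, r0, #13 -> r4=0x67
body[6] mov  r2, r1 -> r2=0x0a
epilogue: pop r4=0xd3, sp=0xd0
r1 is caller-saved -> body value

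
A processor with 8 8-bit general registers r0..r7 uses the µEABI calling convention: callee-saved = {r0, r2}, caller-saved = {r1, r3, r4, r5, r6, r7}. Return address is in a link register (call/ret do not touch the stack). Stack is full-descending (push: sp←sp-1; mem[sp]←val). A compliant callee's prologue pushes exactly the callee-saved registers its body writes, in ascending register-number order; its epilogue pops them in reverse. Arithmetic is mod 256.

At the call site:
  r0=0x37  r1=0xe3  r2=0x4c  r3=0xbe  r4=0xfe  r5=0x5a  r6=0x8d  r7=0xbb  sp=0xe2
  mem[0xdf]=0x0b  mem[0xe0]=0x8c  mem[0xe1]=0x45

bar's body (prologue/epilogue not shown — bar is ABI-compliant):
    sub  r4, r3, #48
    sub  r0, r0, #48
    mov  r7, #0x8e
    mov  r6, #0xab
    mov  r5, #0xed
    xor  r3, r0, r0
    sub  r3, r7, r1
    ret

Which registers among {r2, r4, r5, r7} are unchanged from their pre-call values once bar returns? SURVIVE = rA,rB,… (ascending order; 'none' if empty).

SURVIVE = r2

prologue: push r0 → mem[0xe1]=0x37, sp=0xe1
body[0] sub  r4, r3, #48 → r4=0x8e
body[1] sub  r0, r0, #48 → r0=0x07
body[2] mov  r7, #0x8e → r7=0x8e
body[3] mov  r6, #0xab → r6=0xab
body[4] mov  r5, #0xed → r5=0xed
body[5] xor  r3, r0, r0 → r3=0x00
body[6] sub  r3, r7, r1 → r3=0xab
epilogue: pop r0=0x37, sp=0xe2
r2: callee-saved, written=False
r4: caller-saved, written=True
r5: caller-saved, written=True
r7: caller-saved, written=True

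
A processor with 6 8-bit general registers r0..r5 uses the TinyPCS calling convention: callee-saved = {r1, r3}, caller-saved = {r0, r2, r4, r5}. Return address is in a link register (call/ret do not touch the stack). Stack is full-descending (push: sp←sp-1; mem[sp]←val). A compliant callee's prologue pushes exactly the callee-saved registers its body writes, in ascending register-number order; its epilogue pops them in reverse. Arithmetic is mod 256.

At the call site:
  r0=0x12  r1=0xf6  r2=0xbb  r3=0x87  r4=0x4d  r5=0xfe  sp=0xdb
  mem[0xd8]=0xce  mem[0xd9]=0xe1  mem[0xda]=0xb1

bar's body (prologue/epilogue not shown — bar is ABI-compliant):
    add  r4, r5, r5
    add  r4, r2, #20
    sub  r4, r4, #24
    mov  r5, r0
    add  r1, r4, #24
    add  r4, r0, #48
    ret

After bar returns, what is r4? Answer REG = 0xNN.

REG = 0x42

prologue: push r1 -> mem[0xda]=0xf6, sp=0xda
body[0] add  r4, r5, r5 -> r4=0xfc
body[1] add  r4, r2, #20 -> r4=0xcf
body[2] sub  r4, r4, #24 -> r4=0xb7
body[3] mov  r5, r0 -> r5=0x12
body[4] add  r1, r4, #24 -> r1=0xcf
body[5] add  r4, r0, #48 -> r4=0x42
epilogue: pop r1=0xf6, sp=0xdb
r4 is caller-saved -> body value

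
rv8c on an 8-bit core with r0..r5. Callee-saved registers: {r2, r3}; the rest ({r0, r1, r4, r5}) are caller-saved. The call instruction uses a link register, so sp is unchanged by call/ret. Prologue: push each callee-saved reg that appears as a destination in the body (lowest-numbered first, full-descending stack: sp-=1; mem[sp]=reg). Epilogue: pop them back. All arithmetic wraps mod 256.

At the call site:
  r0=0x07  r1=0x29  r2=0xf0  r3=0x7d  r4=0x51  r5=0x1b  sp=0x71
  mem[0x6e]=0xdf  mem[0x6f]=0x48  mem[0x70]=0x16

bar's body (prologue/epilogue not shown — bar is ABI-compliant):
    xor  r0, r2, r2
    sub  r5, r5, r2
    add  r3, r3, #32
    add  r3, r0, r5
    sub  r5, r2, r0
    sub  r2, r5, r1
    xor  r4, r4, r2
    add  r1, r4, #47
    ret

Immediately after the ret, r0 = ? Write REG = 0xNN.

prologue: push r2 → mem[0x70]=0xf0, sp=0x70
prologue: push r3 → mem[0x6f]=0x7d, sp=0x6f
body[0] xor  r0, r2, r2 → r0=0x00
body[1] sub  r5, r5, r2 → r5=0x2b
body[2] add  r3, r3, #32 → r3=0x9d
body[3] add  r3, r0, r5 → r3=0x2b
body[4] sub  r5, r2, r0 → r5=0xf0
body[5] sub  r2, r5, r1 → r2=0xc7
body[6] xor  r4, r4, r2 → r4=0x96
body[7] add  r1, r4, #47 → r1=0xc5
epilogue: pop r3=0x7d, sp=0x70
epilogue: pop r2=0xf0, sp=0x71
r0 is caller-saved → body value

REG = 0x00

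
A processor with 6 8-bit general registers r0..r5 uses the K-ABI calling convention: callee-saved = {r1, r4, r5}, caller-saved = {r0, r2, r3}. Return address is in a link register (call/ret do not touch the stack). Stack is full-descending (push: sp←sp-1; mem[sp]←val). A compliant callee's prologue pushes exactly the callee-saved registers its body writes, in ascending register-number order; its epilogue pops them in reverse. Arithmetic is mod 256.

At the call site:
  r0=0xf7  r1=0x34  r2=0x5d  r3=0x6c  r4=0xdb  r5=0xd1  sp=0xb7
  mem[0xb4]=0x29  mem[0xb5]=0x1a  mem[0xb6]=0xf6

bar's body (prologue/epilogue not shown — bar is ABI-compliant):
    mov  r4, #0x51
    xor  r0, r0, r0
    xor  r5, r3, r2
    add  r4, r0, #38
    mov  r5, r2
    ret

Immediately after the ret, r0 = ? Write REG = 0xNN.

REG = 0x00

prologue: push r4 -> mem[0xb6]=0xdb, sp=0xb6
prologue: push r5 -> mem[0xb5]=0xd1, sp=0xb5
body[0] mov  r4, #0x51 -> r4=0x51
body[1] xor  r0, r0, r0 -> r0=0x00
body[2] xor  r5, r3, r2 -> r5=0x31
body[3] add  r4, r0, #38 -> r4=0x26
body[4] mov  r5, r2 -> r5=0x5d
epilogue: pop r5=0xd1, sp=0xb6
epilogue: pop r4=0xdb, sp=0xb7
r0 is caller-saved -> body value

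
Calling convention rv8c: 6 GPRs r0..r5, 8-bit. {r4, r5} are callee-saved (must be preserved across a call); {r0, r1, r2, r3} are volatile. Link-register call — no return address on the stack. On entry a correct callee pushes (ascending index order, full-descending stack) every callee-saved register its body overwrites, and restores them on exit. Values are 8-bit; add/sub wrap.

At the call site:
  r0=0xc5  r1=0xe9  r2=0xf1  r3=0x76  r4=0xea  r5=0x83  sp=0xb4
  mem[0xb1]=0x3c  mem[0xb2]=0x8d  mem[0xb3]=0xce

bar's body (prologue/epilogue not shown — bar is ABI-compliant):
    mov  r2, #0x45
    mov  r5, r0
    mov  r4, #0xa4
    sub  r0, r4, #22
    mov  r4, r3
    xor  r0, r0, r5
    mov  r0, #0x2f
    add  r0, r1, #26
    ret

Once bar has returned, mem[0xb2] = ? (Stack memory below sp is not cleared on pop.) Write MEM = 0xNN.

MEM = 0x83

prologue: push r4 → mem[0xb3]=0xea, sp=0xb3
prologue: push r5 → mem[0xb2]=0x83, sp=0xb2
body[0] mov  r2, #0x45 → r2=0x45
body[1] mov  r5, r0 → r5=0xc5
body[2] mov  r4, #0xa4 → r4=0xa4
body[3] sub  r0, r4, #22 → r0=0x8e
body[4] mov  r4, r3 → r4=0x76
body[5] xor  r0, r0, r5 → r0=0x4b
body[6] mov  r0, #0x2f → r0=0x2f
body[7] add  r0, r1, #26 → r0=0x03
epilogue: pop r5=0x83, sp=0xb3
epilogue: pop r4=0xea, sp=0xb4
prologue pushed ['r4', 'r5'] at ['0xb3', '0xb2']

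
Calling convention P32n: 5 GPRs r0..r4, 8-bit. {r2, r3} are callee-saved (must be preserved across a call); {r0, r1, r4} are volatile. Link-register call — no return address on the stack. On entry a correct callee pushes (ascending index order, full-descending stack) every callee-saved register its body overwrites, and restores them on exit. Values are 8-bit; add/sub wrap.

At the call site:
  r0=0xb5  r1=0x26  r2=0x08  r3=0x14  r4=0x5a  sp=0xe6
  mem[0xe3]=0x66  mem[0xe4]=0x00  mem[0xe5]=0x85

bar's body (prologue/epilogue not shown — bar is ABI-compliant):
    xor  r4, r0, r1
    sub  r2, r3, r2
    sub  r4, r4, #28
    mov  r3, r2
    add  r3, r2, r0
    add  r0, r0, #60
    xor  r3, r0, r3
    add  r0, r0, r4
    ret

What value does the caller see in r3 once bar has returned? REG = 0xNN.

REG = 0x14

prologue: push r2 → mem[0xe5]=0x08, sp=0xe5
prologue: push r3 → mem[0xe4]=0x14, sp=0xe4
body[0] xor  r4, r0, r1 → r4=0x93
body[1] sub  r2, r3, r2 → r2=0x0c
body[2] sub  r4, r4, #28 → r4=0x77
body[3] mov  r3, r2 → r3=0x0c
body[4] add  r3, r2, r0 → r3=0xc1
body[5] add  r0, r0, #60 → r0=0xf1
body[6] xor  r3, r0, r3 → r3=0x30
body[7] add  r0, r0, r4 → r0=0x68
epilogue: pop r3=0x14, sp=0xe5
epilogue: pop r2=0x08, sp=0xe6
r3 is callee-saved → restored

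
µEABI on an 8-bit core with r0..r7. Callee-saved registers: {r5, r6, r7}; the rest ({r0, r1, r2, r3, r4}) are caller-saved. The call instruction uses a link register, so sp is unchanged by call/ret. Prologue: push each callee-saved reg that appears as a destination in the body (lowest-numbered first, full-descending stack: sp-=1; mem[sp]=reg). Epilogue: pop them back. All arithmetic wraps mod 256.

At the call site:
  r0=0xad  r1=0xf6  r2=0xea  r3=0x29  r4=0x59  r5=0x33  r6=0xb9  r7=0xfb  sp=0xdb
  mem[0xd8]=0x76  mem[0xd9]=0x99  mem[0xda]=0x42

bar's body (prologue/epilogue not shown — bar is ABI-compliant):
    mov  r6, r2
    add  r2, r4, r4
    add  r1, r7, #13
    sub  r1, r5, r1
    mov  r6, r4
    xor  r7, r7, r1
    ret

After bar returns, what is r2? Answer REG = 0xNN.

REG = 0xb2

prologue: push r6 -> mem[0xda]=0xb9, sp=0xda
prologue: push r7 -> mem[0xd9]=0xfb, sp=0xd9
body[0] mov  r6, r2 -> r6=0xea
body[1] add  r2, r4, r4 -> r2=0xb2
body[2] add  r1, r7, #13 -> r1=0x08
body[3] sub  r1, r5, r1 -> r1=0x2b
body[4] mov  r6, r4 -> r6=0x59
body[5] xor  r7, r7, r1 -> r7=0xd0
epilogue: pop r7=0xfb, sp=0xda
epilogue: pop r6=0xb9, sp=0xdb
r2 is caller-saved -> body value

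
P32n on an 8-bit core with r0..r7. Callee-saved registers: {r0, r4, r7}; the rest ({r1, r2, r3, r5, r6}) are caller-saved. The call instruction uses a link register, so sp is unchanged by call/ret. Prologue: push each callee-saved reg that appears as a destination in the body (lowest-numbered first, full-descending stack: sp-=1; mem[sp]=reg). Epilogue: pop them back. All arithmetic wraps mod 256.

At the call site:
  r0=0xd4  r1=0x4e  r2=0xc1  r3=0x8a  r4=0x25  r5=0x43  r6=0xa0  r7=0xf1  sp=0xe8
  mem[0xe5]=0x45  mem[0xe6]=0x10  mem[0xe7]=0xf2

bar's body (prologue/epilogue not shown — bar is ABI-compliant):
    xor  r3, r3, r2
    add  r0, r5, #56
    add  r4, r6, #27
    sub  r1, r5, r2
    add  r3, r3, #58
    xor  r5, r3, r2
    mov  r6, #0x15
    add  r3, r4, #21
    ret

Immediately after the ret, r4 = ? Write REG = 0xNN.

prologue: push r0 → mem[0xe7]=0xd4, sp=0xe7
prologue: push r4 → mem[0xe6]=0x25, sp=0xe6
body[0] xor  r3, r3, r2 → r3=0x4b
body[1] add  r0, r5, #56 → r0=0x7b
body[2] add  r4, r6, #27 → r4=0xbb
body[3] sub  r1, r5, r2 → r1=0x82
body[4] add  r3, r3, #58 → r3=0x85
body[5] xor  r5, r3, r2 → r5=0x44
body[6] mov  r6, #0x15 → r6=0x15
body[7] add  r3, r4, #21 → r3=0xd0
epilogue: pop r4=0x25, sp=0xe7
epilogue: pop r0=0xd4, sp=0xe8
r4 is callee-saved → restored

REG = 0x25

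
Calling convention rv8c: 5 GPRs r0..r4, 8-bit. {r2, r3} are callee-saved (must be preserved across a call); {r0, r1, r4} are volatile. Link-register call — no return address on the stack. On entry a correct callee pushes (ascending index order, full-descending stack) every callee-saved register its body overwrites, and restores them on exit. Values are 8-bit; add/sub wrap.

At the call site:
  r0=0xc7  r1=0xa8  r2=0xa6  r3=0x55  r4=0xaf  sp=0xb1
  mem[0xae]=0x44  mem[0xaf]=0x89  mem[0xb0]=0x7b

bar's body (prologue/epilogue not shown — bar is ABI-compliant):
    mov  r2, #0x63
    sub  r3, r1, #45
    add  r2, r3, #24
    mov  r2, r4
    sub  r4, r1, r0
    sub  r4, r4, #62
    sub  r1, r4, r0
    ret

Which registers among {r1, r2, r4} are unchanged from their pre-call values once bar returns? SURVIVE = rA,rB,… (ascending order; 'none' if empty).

prologue: push r2 -> mem[0xb0]=0xa6, sp=0xb0
prologue: push r3 -> mem[0xaf]=0x55, sp=0xaf
body[0] mov  r2, #0x63 -> r2=0x63
body[1] sub  r3, r1, #45 -> r3=0x7b
body[2] add  r2, r3, #24 -> r2=0x93
body[3] mov  r2, r4 -> r2=0xaf
body[4] sub  r4, r1, r0 -> r4=0xe1
body[5] sub  r4, r4, #62 -> r4=0xa3
body[6] sub  r1, r4, r0 -> r1=0xdc
epilogue: pop r3=0x55, sp=0xb0
epilogue: pop r2=0xa6, sp=0xb1
r1: caller-saved, written=True
r2: callee-saved, written=True
r4: caller-saved, written=True

SURVIVE = r2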